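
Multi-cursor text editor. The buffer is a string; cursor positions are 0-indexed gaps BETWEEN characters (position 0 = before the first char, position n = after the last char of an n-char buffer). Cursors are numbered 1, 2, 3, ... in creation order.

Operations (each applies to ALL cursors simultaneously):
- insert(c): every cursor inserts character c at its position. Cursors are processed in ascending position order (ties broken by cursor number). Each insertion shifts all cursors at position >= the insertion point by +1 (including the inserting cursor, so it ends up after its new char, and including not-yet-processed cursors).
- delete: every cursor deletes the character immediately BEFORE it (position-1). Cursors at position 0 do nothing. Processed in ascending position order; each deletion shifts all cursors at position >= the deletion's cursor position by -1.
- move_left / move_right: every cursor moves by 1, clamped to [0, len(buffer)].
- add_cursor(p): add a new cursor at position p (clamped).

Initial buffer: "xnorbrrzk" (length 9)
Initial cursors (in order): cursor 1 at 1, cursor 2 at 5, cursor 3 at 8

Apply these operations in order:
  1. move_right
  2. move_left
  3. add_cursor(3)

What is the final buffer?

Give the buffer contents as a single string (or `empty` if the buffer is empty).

Answer: xnorbrrzk

Derivation:
After op 1 (move_right): buffer="xnorbrrzk" (len 9), cursors c1@2 c2@6 c3@9, authorship .........
After op 2 (move_left): buffer="xnorbrrzk" (len 9), cursors c1@1 c2@5 c3@8, authorship .........
After op 3 (add_cursor(3)): buffer="xnorbrrzk" (len 9), cursors c1@1 c4@3 c2@5 c3@8, authorship .........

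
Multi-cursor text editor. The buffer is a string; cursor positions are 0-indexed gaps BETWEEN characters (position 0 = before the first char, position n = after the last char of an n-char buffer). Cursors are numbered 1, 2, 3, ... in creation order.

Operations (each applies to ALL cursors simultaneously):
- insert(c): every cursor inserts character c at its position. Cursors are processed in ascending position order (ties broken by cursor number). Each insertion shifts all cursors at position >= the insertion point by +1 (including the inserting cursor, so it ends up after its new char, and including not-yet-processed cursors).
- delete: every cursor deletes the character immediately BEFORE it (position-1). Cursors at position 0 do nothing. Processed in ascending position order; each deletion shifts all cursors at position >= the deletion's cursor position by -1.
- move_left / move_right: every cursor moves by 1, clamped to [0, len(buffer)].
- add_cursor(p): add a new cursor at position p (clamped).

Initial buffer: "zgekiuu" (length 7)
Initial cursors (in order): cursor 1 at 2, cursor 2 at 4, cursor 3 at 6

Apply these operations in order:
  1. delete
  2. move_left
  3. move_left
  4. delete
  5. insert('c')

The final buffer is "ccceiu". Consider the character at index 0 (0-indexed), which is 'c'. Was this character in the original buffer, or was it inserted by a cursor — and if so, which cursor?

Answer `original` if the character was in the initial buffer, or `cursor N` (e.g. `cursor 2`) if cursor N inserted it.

Answer: cursor 1

Derivation:
After op 1 (delete): buffer="zeiu" (len 4), cursors c1@1 c2@2 c3@3, authorship ....
After op 2 (move_left): buffer="zeiu" (len 4), cursors c1@0 c2@1 c3@2, authorship ....
After op 3 (move_left): buffer="zeiu" (len 4), cursors c1@0 c2@0 c3@1, authorship ....
After op 4 (delete): buffer="eiu" (len 3), cursors c1@0 c2@0 c3@0, authorship ...
After op 5 (insert('c')): buffer="ccceiu" (len 6), cursors c1@3 c2@3 c3@3, authorship 123...
Authorship (.=original, N=cursor N): 1 2 3 . . .
Index 0: author = 1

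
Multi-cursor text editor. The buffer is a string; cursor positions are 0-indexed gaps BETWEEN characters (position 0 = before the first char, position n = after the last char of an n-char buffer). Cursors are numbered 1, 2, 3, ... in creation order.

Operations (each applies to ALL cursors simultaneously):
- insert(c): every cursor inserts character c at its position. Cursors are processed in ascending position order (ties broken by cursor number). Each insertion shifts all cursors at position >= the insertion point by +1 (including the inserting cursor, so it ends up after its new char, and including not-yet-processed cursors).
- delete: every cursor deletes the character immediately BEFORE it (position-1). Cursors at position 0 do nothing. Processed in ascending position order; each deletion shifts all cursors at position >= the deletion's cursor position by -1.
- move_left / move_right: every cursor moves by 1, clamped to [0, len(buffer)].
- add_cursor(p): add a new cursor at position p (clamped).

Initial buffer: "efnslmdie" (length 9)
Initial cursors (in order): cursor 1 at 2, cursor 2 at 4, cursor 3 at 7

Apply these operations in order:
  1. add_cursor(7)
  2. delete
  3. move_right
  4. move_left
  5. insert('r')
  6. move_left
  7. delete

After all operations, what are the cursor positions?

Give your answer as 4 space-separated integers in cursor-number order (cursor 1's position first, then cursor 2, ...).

Answer: 0 1 2 2

Derivation:
After op 1 (add_cursor(7)): buffer="efnslmdie" (len 9), cursors c1@2 c2@4 c3@7 c4@7, authorship .........
After op 2 (delete): buffer="enlie" (len 5), cursors c1@1 c2@2 c3@3 c4@3, authorship .....
After op 3 (move_right): buffer="enlie" (len 5), cursors c1@2 c2@3 c3@4 c4@4, authorship .....
After op 4 (move_left): buffer="enlie" (len 5), cursors c1@1 c2@2 c3@3 c4@3, authorship .....
After op 5 (insert('r')): buffer="ernrlrrie" (len 9), cursors c1@2 c2@4 c3@7 c4@7, authorship .1.2.34..
After op 6 (move_left): buffer="ernrlrrie" (len 9), cursors c1@1 c2@3 c3@6 c4@6, authorship .1.2.34..
After op 7 (delete): buffer="rrrie" (len 5), cursors c1@0 c2@1 c3@2 c4@2, authorship 124..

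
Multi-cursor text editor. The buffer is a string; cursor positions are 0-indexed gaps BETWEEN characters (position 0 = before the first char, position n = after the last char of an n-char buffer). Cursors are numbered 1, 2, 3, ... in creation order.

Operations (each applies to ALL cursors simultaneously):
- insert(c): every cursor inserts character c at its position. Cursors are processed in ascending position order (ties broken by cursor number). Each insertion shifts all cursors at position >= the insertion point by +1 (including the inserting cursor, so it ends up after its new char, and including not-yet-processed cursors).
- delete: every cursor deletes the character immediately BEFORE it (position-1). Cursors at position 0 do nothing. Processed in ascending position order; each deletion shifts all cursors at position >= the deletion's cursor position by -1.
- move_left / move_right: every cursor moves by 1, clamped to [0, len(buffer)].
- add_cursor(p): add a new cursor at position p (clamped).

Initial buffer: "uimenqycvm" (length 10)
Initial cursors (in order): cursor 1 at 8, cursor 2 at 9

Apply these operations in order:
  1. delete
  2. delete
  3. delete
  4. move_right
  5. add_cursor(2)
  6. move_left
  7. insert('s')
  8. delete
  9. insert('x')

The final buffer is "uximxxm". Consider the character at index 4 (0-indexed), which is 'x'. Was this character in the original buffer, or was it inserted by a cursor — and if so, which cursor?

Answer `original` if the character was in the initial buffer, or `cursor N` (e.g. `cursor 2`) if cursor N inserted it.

After op 1 (delete): buffer="uimenqym" (len 8), cursors c1@7 c2@7, authorship ........
After op 2 (delete): buffer="uimenm" (len 6), cursors c1@5 c2@5, authorship ......
After op 3 (delete): buffer="uimm" (len 4), cursors c1@3 c2@3, authorship ....
After op 4 (move_right): buffer="uimm" (len 4), cursors c1@4 c2@4, authorship ....
After op 5 (add_cursor(2)): buffer="uimm" (len 4), cursors c3@2 c1@4 c2@4, authorship ....
After op 6 (move_left): buffer="uimm" (len 4), cursors c3@1 c1@3 c2@3, authorship ....
After op 7 (insert('s')): buffer="usimssm" (len 7), cursors c3@2 c1@6 c2@6, authorship .3..12.
After op 8 (delete): buffer="uimm" (len 4), cursors c3@1 c1@3 c2@3, authorship ....
After op 9 (insert('x')): buffer="uximxxm" (len 7), cursors c3@2 c1@6 c2@6, authorship .3..12.
Authorship (.=original, N=cursor N): . 3 . . 1 2 .
Index 4: author = 1

Answer: cursor 1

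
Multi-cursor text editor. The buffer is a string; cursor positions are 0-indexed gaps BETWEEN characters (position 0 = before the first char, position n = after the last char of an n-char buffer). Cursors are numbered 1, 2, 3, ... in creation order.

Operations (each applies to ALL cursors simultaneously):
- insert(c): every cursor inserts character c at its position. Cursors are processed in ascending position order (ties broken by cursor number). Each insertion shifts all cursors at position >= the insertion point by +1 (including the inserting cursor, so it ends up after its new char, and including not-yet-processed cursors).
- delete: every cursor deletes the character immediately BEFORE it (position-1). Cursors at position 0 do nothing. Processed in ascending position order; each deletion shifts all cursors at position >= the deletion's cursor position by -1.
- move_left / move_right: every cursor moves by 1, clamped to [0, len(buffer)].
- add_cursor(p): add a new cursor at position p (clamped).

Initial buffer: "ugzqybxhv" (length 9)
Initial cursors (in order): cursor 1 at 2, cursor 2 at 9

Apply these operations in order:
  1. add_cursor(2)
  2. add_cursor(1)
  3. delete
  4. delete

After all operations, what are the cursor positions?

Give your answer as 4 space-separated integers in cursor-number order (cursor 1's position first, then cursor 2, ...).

After op 1 (add_cursor(2)): buffer="ugzqybxhv" (len 9), cursors c1@2 c3@2 c2@9, authorship .........
After op 2 (add_cursor(1)): buffer="ugzqybxhv" (len 9), cursors c4@1 c1@2 c3@2 c2@9, authorship .........
After op 3 (delete): buffer="zqybxh" (len 6), cursors c1@0 c3@0 c4@0 c2@6, authorship ......
After op 4 (delete): buffer="zqybx" (len 5), cursors c1@0 c3@0 c4@0 c2@5, authorship .....

Answer: 0 5 0 0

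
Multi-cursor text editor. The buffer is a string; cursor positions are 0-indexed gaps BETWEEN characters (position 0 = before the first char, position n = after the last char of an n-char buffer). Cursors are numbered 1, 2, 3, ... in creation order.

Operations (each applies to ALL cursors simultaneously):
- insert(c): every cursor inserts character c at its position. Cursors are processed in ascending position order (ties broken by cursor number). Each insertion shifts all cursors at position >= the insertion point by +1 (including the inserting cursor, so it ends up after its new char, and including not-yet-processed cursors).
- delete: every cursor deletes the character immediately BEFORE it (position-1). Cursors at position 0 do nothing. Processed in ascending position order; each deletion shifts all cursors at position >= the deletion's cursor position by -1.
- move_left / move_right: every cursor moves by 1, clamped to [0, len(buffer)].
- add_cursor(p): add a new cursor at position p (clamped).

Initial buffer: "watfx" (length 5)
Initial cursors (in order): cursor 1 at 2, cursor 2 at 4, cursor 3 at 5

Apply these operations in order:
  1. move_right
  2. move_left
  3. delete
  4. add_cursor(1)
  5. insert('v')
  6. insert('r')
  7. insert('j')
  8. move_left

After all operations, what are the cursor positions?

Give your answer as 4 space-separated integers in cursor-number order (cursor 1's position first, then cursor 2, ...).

Answer: 12 12 12 12

Derivation:
After op 1 (move_right): buffer="watfx" (len 5), cursors c1@3 c2@5 c3@5, authorship .....
After op 2 (move_left): buffer="watfx" (len 5), cursors c1@2 c2@4 c3@4, authorship .....
After op 3 (delete): buffer="wx" (len 2), cursors c1@1 c2@1 c3@1, authorship ..
After op 4 (add_cursor(1)): buffer="wx" (len 2), cursors c1@1 c2@1 c3@1 c4@1, authorship ..
After op 5 (insert('v')): buffer="wvvvvx" (len 6), cursors c1@5 c2@5 c3@5 c4@5, authorship .1234.
After op 6 (insert('r')): buffer="wvvvvrrrrx" (len 10), cursors c1@9 c2@9 c3@9 c4@9, authorship .12341234.
After op 7 (insert('j')): buffer="wvvvvrrrrjjjjx" (len 14), cursors c1@13 c2@13 c3@13 c4@13, authorship .123412341234.
After op 8 (move_left): buffer="wvvvvrrrrjjjjx" (len 14), cursors c1@12 c2@12 c3@12 c4@12, authorship .123412341234.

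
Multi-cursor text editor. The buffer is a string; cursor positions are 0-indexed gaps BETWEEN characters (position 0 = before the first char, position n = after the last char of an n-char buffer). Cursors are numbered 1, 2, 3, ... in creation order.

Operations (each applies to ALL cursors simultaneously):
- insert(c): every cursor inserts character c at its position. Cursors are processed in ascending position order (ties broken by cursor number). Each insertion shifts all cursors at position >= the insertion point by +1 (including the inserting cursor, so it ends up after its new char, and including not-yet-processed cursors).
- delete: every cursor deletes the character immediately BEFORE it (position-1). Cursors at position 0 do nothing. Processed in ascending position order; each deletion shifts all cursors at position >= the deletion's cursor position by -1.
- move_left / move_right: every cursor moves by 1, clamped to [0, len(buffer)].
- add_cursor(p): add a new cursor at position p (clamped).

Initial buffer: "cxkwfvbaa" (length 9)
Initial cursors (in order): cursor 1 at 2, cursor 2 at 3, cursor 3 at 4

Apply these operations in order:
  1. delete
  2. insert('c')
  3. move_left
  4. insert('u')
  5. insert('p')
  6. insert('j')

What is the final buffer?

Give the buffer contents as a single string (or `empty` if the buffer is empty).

After op 1 (delete): buffer="cfvbaa" (len 6), cursors c1@1 c2@1 c3@1, authorship ......
After op 2 (insert('c')): buffer="ccccfvbaa" (len 9), cursors c1@4 c2@4 c3@4, authorship .123.....
After op 3 (move_left): buffer="ccccfvbaa" (len 9), cursors c1@3 c2@3 c3@3, authorship .123.....
After op 4 (insert('u')): buffer="cccuuucfvbaa" (len 12), cursors c1@6 c2@6 c3@6, authorship .121233.....
After op 5 (insert('p')): buffer="cccuuupppcfvbaa" (len 15), cursors c1@9 c2@9 c3@9, authorship .121231233.....
After op 6 (insert('j')): buffer="cccuuupppjjjcfvbaa" (len 18), cursors c1@12 c2@12 c3@12, authorship .121231231233.....

Answer: cccuuupppjjjcfvbaa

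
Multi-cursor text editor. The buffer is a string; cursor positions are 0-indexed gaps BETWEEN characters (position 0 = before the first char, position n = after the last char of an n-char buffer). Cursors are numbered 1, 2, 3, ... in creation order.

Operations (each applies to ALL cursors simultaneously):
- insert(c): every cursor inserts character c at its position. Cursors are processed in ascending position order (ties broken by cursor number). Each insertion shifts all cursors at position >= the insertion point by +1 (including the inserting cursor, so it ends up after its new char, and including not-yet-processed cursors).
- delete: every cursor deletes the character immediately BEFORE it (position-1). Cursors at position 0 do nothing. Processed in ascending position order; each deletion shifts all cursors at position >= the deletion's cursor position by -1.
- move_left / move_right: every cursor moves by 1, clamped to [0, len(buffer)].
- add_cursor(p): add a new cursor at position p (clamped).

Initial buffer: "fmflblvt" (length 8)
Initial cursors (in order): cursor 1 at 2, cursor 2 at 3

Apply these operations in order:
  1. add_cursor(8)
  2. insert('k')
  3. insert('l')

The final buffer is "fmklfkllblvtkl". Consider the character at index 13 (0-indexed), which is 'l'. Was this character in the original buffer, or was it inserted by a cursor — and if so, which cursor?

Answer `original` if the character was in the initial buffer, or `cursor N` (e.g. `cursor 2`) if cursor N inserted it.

Answer: cursor 3

Derivation:
After op 1 (add_cursor(8)): buffer="fmflblvt" (len 8), cursors c1@2 c2@3 c3@8, authorship ........
After op 2 (insert('k')): buffer="fmkfklblvtk" (len 11), cursors c1@3 c2@5 c3@11, authorship ..1.2.....3
After op 3 (insert('l')): buffer="fmklfkllblvtkl" (len 14), cursors c1@4 c2@7 c3@14, authorship ..11.22.....33
Authorship (.=original, N=cursor N): . . 1 1 . 2 2 . . . . . 3 3
Index 13: author = 3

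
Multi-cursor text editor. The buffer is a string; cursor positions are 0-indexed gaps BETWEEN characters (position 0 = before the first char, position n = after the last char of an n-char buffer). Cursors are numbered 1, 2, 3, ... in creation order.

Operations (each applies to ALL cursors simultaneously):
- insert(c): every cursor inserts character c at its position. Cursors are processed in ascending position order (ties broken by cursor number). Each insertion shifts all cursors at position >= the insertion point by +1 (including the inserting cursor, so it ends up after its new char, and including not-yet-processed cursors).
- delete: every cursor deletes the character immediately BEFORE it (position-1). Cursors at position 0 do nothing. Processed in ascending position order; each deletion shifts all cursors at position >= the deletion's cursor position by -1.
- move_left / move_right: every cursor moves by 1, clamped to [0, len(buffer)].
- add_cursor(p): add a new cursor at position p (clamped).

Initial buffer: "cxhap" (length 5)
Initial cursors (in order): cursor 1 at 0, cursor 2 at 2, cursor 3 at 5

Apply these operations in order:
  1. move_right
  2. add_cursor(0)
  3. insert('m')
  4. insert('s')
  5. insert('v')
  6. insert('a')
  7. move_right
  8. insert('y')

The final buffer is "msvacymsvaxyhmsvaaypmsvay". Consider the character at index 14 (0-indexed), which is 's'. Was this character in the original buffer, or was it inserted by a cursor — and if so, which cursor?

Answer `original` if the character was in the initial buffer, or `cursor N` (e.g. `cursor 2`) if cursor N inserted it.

After op 1 (move_right): buffer="cxhap" (len 5), cursors c1@1 c2@3 c3@5, authorship .....
After op 2 (add_cursor(0)): buffer="cxhap" (len 5), cursors c4@0 c1@1 c2@3 c3@5, authorship .....
After op 3 (insert('m')): buffer="mcmxhmapm" (len 9), cursors c4@1 c1@3 c2@6 c3@9, authorship 4.1..2..3
After op 4 (insert('s')): buffer="mscmsxhmsapms" (len 13), cursors c4@2 c1@5 c2@9 c3@13, authorship 44.11..22..33
After op 5 (insert('v')): buffer="msvcmsvxhmsvapmsv" (len 17), cursors c4@3 c1@7 c2@12 c3@17, authorship 444.111..222..333
After op 6 (insert('a')): buffer="msvacmsvaxhmsvaapmsva" (len 21), cursors c4@4 c1@9 c2@15 c3@21, authorship 4444.1111..2222..3333
After op 7 (move_right): buffer="msvacmsvaxhmsvaapmsva" (len 21), cursors c4@5 c1@10 c2@16 c3@21, authorship 4444.1111..2222..3333
After op 8 (insert('y')): buffer="msvacymsvaxyhmsvaaypmsvay" (len 25), cursors c4@6 c1@12 c2@19 c3@25, authorship 4444.41111.1.2222.2.33333
Authorship (.=original, N=cursor N): 4 4 4 4 . 4 1 1 1 1 . 1 . 2 2 2 2 . 2 . 3 3 3 3 3
Index 14: author = 2

Answer: cursor 2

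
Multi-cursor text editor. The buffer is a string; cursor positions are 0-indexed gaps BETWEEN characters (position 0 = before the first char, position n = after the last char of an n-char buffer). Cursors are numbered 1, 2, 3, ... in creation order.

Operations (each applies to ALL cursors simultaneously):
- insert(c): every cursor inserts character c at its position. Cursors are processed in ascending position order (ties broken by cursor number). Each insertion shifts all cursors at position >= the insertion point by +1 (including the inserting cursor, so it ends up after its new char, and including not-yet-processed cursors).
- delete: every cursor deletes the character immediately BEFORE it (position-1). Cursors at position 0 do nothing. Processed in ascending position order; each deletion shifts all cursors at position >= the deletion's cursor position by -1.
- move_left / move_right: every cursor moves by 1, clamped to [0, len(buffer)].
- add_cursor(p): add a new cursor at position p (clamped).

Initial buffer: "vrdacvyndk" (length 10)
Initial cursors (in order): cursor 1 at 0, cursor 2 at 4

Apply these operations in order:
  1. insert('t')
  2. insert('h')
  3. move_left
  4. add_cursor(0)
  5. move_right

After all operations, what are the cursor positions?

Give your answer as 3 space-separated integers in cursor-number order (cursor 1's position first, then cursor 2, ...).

Answer: 2 8 1

Derivation:
After op 1 (insert('t')): buffer="tvrdatcvyndk" (len 12), cursors c1@1 c2@6, authorship 1....2......
After op 2 (insert('h')): buffer="thvrdathcvyndk" (len 14), cursors c1@2 c2@8, authorship 11....22......
After op 3 (move_left): buffer="thvrdathcvyndk" (len 14), cursors c1@1 c2@7, authorship 11....22......
After op 4 (add_cursor(0)): buffer="thvrdathcvyndk" (len 14), cursors c3@0 c1@1 c2@7, authorship 11....22......
After op 5 (move_right): buffer="thvrdathcvyndk" (len 14), cursors c3@1 c1@2 c2@8, authorship 11....22......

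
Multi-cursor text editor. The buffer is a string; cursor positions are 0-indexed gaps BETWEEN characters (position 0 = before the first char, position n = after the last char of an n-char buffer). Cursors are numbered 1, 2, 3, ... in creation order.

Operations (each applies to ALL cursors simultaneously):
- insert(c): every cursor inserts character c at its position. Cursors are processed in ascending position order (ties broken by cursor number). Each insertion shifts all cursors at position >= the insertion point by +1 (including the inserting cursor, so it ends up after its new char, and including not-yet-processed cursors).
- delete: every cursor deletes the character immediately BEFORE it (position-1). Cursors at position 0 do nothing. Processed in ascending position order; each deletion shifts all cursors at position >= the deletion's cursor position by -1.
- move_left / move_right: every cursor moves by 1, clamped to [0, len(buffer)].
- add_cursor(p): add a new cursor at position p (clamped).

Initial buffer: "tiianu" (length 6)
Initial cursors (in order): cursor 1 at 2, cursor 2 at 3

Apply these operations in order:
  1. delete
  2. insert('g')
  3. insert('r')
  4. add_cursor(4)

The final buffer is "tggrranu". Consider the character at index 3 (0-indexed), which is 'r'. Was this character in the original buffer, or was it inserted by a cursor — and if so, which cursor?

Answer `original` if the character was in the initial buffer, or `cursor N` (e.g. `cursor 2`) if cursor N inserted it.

Answer: cursor 1

Derivation:
After op 1 (delete): buffer="tanu" (len 4), cursors c1@1 c2@1, authorship ....
After op 2 (insert('g')): buffer="tgganu" (len 6), cursors c1@3 c2@3, authorship .12...
After op 3 (insert('r')): buffer="tggrranu" (len 8), cursors c1@5 c2@5, authorship .1212...
After op 4 (add_cursor(4)): buffer="tggrranu" (len 8), cursors c3@4 c1@5 c2@5, authorship .1212...
Authorship (.=original, N=cursor N): . 1 2 1 2 . . .
Index 3: author = 1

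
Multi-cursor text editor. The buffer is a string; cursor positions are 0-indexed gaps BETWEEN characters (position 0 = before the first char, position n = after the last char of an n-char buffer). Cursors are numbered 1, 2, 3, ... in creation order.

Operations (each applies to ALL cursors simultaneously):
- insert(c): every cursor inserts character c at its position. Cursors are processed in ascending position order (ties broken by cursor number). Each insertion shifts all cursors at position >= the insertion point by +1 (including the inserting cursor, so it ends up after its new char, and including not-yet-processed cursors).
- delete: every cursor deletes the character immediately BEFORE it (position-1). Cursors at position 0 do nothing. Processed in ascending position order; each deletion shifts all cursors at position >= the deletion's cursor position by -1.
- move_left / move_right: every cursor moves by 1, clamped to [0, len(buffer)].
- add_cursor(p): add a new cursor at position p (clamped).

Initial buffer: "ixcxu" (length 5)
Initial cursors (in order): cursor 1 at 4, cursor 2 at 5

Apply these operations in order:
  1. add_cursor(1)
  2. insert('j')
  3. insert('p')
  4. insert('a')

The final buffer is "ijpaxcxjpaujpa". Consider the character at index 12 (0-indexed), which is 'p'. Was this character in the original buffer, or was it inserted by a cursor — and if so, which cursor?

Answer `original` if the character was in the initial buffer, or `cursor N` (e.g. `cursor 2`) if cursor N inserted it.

Answer: cursor 2

Derivation:
After op 1 (add_cursor(1)): buffer="ixcxu" (len 5), cursors c3@1 c1@4 c2@5, authorship .....
After op 2 (insert('j')): buffer="ijxcxjuj" (len 8), cursors c3@2 c1@6 c2@8, authorship .3...1.2
After op 3 (insert('p')): buffer="ijpxcxjpujp" (len 11), cursors c3@3 c1@8 c2@11, authorship .33...11.22
After op 4 (insert('a')): buffer="ijpaxcxjpaujpa" (len 14), cursors c3@4 c1@10 c2@14, authorship .333...111.222
Authorship (.=original, N=cursor N): . 3 3 3 . . . 1 1 1 . 2 2 2
Index 12: author = 2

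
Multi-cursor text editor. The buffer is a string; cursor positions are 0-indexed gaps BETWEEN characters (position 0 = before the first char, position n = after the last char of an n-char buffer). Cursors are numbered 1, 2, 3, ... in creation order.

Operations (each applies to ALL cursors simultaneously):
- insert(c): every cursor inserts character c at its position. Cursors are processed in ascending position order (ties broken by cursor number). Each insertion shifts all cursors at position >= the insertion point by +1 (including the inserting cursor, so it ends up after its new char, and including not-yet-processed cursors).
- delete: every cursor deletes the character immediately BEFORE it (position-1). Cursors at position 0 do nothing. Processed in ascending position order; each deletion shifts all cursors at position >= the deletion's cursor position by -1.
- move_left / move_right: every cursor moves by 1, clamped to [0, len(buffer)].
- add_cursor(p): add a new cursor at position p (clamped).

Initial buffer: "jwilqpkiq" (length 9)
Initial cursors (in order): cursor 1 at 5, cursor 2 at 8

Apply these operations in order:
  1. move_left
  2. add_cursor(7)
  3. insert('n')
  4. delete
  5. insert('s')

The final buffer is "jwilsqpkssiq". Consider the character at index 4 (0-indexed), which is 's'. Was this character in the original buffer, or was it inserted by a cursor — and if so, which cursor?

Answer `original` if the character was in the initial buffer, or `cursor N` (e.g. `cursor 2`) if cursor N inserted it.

After op 1 (move_left): buffer="jwilqpkiq" (len 9), cursors c1@4 c2@7, authorship .........
After op 2 (add_cursor(7)): buffer="jwilqpkiq" (len 9), cursors c1@4 c2@7 c3@7, authorship .........
After op 3 (insert('n')): buffer="jwilnqpknniq" (len 12), cursors c1@5 c2@10 c3@10, authorship ....1...23..
After op 4 (delete): buffer="jwilqpkiq" (len 9), cursors c1@4 c2@7 c3@7, authorship .........
After op 5 (insert('s')): buffer="jwilsqpkssiq" (len 12), cursors c1@5 c2@10 c3@10, authorship ....1...23..
Authorship (.=original, N=cursor N): . . . . 1 . . . 2 3 . .
Index 4: author = 1

Answer: cursor 1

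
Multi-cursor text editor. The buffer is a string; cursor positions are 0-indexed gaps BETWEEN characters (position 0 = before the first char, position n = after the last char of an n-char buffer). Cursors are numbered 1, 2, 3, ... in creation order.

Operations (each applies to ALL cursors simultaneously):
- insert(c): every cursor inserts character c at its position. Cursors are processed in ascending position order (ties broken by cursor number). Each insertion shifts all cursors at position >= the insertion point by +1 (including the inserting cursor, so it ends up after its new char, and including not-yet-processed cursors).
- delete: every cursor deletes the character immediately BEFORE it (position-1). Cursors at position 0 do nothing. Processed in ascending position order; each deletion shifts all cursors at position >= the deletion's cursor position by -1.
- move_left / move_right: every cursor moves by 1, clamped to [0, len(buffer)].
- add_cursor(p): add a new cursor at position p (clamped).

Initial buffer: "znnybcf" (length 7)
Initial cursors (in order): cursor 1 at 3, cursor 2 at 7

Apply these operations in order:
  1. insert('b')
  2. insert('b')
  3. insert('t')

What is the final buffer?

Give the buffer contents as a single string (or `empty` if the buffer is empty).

Answer: znnbbtybcfbbt

Derivation:
After op 1 (insert('b')): buffer="znnbybcfb" (len 9), cursors c1@4 c2@9, authorship ...1....2
After op 2 (insert('b')): buffer="znnbbybcfbb" (len 11), cursors c1@5 c2@11, authorship ...11....22
After op 3 (insert('t')): buffer="znnbbtybcfbbt" (len 13), cursors c1@6 c2@13, authorship ...111....222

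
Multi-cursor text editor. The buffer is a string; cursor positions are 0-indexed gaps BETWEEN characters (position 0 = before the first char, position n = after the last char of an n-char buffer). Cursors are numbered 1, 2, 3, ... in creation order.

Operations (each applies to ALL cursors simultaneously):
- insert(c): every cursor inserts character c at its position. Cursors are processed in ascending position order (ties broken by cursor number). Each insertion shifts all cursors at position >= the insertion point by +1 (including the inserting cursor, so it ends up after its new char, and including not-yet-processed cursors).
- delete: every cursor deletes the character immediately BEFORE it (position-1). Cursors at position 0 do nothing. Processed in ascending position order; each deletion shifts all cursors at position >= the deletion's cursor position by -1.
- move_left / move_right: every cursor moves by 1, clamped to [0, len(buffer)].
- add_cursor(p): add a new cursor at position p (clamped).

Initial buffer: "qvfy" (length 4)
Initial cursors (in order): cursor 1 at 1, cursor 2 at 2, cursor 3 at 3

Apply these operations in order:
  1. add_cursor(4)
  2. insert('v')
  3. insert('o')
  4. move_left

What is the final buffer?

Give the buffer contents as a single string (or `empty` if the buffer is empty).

Answer: qvovvofvoyvo

Derivation:
After op 1 (add_cursor(4)): buffer="qvfy" (len 4), cursors c1@1 c2@2 c3@3 c4@4, authorship ....
After op 2 (insert('v')): buffer="qvvvfvyv" (len 8), cursors c1@2 c2@4 c3@6 c4@8, authorship .1.2.3.4
After op 3 (insert('o')): buffer="qvovvofvoyvo" (len 12), cursors c1@3 c2@6 c3@9 c4@12, authorship .11.22.33.44
After op 4 (move_left): buffer="qvovvofvoyvo" (len 12), cursors c1@2 c2@5 c3@8 c4@11, authorship .11.22.33.44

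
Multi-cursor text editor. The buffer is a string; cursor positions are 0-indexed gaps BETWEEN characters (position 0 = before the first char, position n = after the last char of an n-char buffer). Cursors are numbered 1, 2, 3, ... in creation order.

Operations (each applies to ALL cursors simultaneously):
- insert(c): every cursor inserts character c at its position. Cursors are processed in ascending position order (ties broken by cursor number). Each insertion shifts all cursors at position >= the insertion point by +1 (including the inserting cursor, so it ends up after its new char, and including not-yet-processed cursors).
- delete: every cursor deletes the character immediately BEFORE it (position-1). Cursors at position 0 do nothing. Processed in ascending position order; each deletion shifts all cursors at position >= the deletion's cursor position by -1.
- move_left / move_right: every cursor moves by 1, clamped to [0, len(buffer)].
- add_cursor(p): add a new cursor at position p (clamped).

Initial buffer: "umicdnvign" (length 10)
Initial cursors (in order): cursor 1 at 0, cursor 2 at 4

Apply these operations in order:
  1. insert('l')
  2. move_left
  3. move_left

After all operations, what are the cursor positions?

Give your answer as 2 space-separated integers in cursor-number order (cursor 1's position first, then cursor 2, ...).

Answer: 0 4

Derivation:
After op 1 (insert('l')): buffer="lumicldnvign" (len 12), cursors c1@1 c2@6, authorship 1....2......
After op 2 (move_left): buffer="lumicldnvign" (len 12), cursors c1@0 c2@5, authorship 1....2......
After op 3 (move_left): buffer="lumicldnvign" (len 12), cursors c1@0 c2@4, authorship 1....2......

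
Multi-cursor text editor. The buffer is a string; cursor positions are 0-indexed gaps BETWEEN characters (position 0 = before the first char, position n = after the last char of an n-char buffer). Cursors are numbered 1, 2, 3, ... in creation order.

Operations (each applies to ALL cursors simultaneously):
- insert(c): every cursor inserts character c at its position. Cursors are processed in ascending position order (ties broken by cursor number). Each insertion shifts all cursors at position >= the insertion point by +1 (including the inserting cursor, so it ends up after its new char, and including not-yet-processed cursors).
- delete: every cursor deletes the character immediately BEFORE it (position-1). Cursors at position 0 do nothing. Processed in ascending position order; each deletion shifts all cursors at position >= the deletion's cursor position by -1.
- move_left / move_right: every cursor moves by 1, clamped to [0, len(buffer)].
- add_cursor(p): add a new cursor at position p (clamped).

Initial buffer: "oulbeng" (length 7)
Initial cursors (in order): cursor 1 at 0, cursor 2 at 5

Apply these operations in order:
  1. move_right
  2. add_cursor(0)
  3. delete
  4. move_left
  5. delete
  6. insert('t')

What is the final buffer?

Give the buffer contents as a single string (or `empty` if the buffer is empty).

Answer: ttulteg

Derivation:
After op 1 (move_right): buffer="oulbeng" (len 7), cursors c1@1 c2@6, authorship .......
After op 2 (add_cursor(0)): buffer="oulbeng" (len 7), cursors c3@0 c1@1 c2@6, authorship .......
After op 3 (delete): buffer="ulbeg" (len 5), cursors c1@0 c3@0 c2@4, authorship .....
After op 4 (move_left): buffer="ulbeg" (len 5), cursors c1@0 c3@0 c2@3, authorship .....
After op 5 (delete): buffer="uleg" (len 4), cursors c1@0 c3@0 c2@2, authorship ....
After op 6 (insert('t')): buffer="ttulteg" (len 7), cursors c1@2 c3@2 c2@5, authorship 13..2..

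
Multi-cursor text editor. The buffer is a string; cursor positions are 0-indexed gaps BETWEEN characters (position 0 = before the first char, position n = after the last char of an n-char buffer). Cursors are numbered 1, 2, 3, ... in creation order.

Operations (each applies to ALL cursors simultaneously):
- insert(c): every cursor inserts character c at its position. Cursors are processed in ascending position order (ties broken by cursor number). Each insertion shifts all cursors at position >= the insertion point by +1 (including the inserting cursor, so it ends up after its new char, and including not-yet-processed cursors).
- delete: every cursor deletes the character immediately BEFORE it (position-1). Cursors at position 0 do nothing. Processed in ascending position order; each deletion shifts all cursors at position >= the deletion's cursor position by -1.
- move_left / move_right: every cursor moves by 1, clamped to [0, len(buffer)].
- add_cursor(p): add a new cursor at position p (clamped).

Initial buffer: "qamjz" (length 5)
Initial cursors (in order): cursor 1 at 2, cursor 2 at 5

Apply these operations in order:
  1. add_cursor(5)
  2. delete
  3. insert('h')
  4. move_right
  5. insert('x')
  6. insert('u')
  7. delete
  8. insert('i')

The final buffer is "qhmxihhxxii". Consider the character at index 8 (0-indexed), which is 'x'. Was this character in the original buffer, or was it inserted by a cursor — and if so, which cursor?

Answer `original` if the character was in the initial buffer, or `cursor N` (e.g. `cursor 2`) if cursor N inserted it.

After op 1 (add_cursor(5)): buffer="qamjz" (len 5), cursors c1@2 c2@5 c3@5, authorship .....
After op 2 (delete): buffer="qm" (len 2), cursors c1@1 c2@2 c3@2, authorship ..
After op 3 (insert('h')): buffer="qhmhh" (len 5), cursors c1@2 c2@5 c3@5, authorship .1.23
After op 4 (move_right): buffer="qhmhh" (len 5), cursors c1@3 c2@5 c3@5, authorship .1.23
After op 5 (insert('x')): buffer="qhmxhhxx" (len 8), cursors c1@4 c2@8 c3@8, authorship .1.12323
After op 6 (insert('u')): buffer="qhmxuhhxxuu" (len 11), cursors c1@5 c2@11 c3@11, authorship .1.11232323
After op 7 (delete): buffer="qhmxhhxx" (len 8), cursors c1@4 c2@8 c3@8, authorship .1.12323
After op 8 (insert('i')): buffer="qhmxihhxxii" (len 11), cursors c1@5 c2@11 c3@11, authorship .1.11232323
Authorship (.=original, N=cursor N): . 1 . 1 1 2 3 2 3 2 3
Index 8: author = 3

Answer: cursor 3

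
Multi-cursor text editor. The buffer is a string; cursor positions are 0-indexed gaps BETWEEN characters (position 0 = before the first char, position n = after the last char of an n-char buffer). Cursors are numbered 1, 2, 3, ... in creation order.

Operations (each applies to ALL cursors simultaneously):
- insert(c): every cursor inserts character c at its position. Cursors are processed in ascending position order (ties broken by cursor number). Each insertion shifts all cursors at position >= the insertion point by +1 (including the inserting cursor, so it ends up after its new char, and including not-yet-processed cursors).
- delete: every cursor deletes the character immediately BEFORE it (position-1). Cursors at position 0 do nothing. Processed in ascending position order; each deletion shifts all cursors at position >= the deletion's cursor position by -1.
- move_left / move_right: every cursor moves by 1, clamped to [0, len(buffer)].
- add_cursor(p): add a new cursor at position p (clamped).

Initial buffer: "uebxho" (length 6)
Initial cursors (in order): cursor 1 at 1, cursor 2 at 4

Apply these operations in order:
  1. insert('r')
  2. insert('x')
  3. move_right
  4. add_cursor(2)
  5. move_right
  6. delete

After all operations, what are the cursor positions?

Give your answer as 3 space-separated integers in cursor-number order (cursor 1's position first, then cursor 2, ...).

Answer: 3 7 2

Derivation:
After op 1 (insert('r')): buffer="urebxrho" (len 8), cursors c1@2 c2@6, authorship .1...2..
After op 2 (insert('x')): buffer="urxebxrxho" (len 10), cursors c1@3 c2@8, authorship .11...22..
After op 3 (move_right): buffer="urxebxrxho" (len 10), cursors c1@4 c2@9, authorship .11...22..
After op 4 (add_cursor(2)): buffer="urxebxrxho" (len 10), cursors c3@2 c1@4 c2@9, authorship .11...22..
After op 5 (move_right): buffer="urxebxrxho" (len 10), cursors c3@3 c1@5 c2@10, authorship .11...22..
After op 6 (delete): buffer="urexrxh" (len 7), cursors c3@2 c1@3 c2@7, authorship .1..22.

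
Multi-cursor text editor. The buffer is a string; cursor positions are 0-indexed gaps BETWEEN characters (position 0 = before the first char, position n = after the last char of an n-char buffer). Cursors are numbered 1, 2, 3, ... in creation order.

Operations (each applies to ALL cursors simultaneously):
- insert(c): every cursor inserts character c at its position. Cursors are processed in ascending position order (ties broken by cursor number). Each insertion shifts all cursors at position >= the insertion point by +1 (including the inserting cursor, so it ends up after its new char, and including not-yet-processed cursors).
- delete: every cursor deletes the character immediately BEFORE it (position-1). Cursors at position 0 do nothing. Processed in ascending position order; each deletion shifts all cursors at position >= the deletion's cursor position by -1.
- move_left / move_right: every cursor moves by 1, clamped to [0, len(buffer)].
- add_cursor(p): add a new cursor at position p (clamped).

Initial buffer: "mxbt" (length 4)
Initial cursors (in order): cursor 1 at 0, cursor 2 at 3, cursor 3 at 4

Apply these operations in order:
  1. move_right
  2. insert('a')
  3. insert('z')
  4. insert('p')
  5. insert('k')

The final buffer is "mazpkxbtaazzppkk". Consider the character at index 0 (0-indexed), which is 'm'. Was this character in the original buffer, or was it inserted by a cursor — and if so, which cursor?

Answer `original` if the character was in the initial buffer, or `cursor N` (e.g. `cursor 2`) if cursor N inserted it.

Answer: original

Derivation:
After op 1 (move_right): buffer="mxbt" (len 4), cursors c1@1 c2@4 c3@4, authorship ....
After op 2 (insert('a')): buffer="maxbtaa" (len 7), cursors c1@2 c2@7 c3@7, authorship .1...23
After op 3 (insert('z')): buffer="mazxbtaazz" (len 10), cursors c1@3 c2@10 c3@10, authorship .11...2323
After op 4 (insert('p')): buffer="mazpxbtaazzpp" (len 13), cursors c1@4 c2@13 c3@13, authorship .111...232323
After op 5 (insert('k')): buffer="mazpkxbtaazzppkk" (len 16), cursors c1@5 c2@16 c3@16, authorship .1111...23232323
Authorship (.=original, N=cursor N): . 1 1 1 1 . . . 2 3 2 3 2 3 2 3
Index 0: author = original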